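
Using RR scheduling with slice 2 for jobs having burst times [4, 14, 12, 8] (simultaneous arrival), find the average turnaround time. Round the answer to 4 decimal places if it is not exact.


Time quantum = 2
Execution trace:
  J1 runs 2 units, time = 2
  J2 runs 2 units, time = 4
  J3 runs 2 units, time = 6
  J4 runs 2 units, time = 8
  J1 runs 2 units, time = 10
  J2 runs 2 units, time = 12
  J3 runs 2 units, time = 14
  J4 runs 2 units, time = 16
  J2 runs 2 units, time = 18
  J3 runs 2 units, time = 20
  J4 runs 2 units, time = 22
  J2 runs 2 units, time = 24
  J3 runs 2 units, time = 26
  J4 runs 2 units, time = 28
  J2 runs 2 units, time = 30
  J3 runs 2 units, time = 32
  J2 runs 2 units, time = 34
  J3 runs 2 units, time = 36
  J2 runs 2 units, time = 38
Finish times: [10, 38, 36, 28]
Average turnaround = 112/4 = 28.0

28.0


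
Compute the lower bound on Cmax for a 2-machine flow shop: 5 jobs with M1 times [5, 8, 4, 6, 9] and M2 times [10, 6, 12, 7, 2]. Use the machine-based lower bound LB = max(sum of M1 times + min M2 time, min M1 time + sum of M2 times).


LB1 = sum(M1 times) + min(M2 times) = 32 + 2 = 34
LB2 = min(M1 times) + sum(M2 times) = 4 + 37 = 41
Lower bound = max(LB1, LB2) = max(34, 41) = 41

41


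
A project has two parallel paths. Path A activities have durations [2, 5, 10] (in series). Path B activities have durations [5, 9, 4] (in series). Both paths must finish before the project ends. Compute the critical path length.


Path A total = 2 + 5 + 10 = 17
Path B total = 5 + 9 + 4 = 18
Critical path = longest path = max(17, 18) = 18

18


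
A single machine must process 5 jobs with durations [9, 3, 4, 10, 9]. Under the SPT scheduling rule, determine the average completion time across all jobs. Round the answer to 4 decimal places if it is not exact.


Sort jobs by processing time (SPT order): [3, 4, 9, 9, 10]
Compute completion times sequentially:
  Job 1: processing = 3, completes at 3
  Job 2: processing = 4, completes at 7
  Job 3: processing = 9, completes at 16
  Job 4: processing = 9, completes at 25
  Job 5: processing = 10, completes at 35
Sum of completion times = 86
Average completion time = 86/5 = 17.2

17.2


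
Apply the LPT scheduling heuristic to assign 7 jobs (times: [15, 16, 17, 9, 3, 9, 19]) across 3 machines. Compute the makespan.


Sort jobs in decreasing order (LPT): [19, 17, 16, 15, 9, 9, 3]
Assign each job to the least loaded machine:
  Machine 1: jobs [19, 9], load = 28
  Machine 2: jobs [17, 9, 3], load = 29
  Machine 3: jobs [16, 15], load = 31
Makespan = max load = 31

31


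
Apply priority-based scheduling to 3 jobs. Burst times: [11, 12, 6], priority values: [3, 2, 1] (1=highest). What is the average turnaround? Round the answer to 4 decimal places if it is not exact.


Sort by priority (ascending = highest first):
Order: [(1, 6), (2, 12), (3, 11)]
Completion times:
  Priority 1, burst=6, C=6
  Priority 2, burst=12, C=18
  Priority 3, burst=11, C=29
Average turnaround = 53/3 = 17.6667

17.6667


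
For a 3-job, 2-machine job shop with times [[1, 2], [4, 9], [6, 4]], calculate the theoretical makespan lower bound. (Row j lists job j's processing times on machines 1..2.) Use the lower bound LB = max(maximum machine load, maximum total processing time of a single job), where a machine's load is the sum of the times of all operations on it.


Machine loads:
  Machine 1: 1 + 4 + 6 = 11
  Machine 2: 2 + 9 + 4 = 15
Max machine load = 15
Job totals:
  Job 1: 3
  Job 2: 13
  Job 3: 10
Max job total = 13
Lower bound = max(15, 13) = 15

15


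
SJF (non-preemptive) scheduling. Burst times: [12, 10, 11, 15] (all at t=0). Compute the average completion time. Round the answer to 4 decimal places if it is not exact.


SJF order (ascending): [10, 11, 12, 15]
Completion times:
  Job 1: burst=10, C=10
  Job 2: burst=11, C=21
  Job 3: burst=12, C=33
  Job 4: burst=15, C=48
Average completion = 112/4 = 28.0

28.0


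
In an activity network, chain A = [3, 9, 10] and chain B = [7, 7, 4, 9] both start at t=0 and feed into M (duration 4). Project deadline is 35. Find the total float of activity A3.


Forward pass: ES(A3) = sum of predecessors on chain A = 12
EF = ES + duration = 12 + 10 = 22
Backward pass: LF(M) = deadline = 35; LS(M) = 35 - 4 = 31
LF(A3) = LS(M) - sum(successors on chain A) = 31 - 0 = 31
LS = LF - duration = 31 - 10 = 21
Total float = LS - ES = 21 - 12 = 9

9


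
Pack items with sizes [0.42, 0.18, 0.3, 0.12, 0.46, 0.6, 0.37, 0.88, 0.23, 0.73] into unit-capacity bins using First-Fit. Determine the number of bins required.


Place items sequentially using First-Fit:
  Item 0.42 -> new Bin 1
  Item 0.18 -> Bin 1 (now 0.6)
  Item 0.3 -> Bin 1 (now 0.9)
  Item 0.12 -> new Bin 2
  Item 0.46 -> Bin 2 (now 0.58)
  Item 0.6 -> new Bin 3
  Item 0.37 -> Bin 2 (now 0.95)
  Item 0.88 -> new Bin 4
  Item 0.23 -> Bin 3 (now 0.83)
  Item 0.73 -> new Bin 5
Total bins used = 5

5


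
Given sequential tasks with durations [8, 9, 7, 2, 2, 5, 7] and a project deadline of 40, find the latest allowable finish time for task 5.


LF(activity 5) = deadline - sum of successor durations
Successors: activities 6 through 7 with durations [5, 7]
Sum of successor durations = 12
LF = 40 - 12 = 28

28


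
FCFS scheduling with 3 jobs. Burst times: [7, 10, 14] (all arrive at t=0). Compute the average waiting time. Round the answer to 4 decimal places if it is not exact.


FCFS order (as given): [7, 10, 14]
Waiting times:
  Job 1: wait = 0
  Job 2: wait = 7
  Job 3: wait = 17
Sum of waiting times = 24
Average waiting time = 24/3 = 8.0

8.0


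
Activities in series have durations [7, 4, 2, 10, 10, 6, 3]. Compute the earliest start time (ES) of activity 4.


Activity 4 starts after activities 1 through 3 complete.
Predecessor durations: [7, 4, 2]
ES = 7 + 4 + 2 = 13

13


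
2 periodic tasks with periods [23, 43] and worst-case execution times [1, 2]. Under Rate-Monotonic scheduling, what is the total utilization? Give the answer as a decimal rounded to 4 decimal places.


Compute individual utilizations (exact fractions):
  Task 1: C/T = 1/23 (approx. 0.0435)
  Task 2: C/T = 2/43 (approx. 0.0465)
Total utilization U = 1/23 + 2/43 = 89/989
Rounded to 4 decimal places: U = 0.0900
RM (Liu & Layland) bound for 2 tasks = 0.828427; compare with U = 89/989 (approx. 0.089990)
U <= bound, so schedulable by RM sufficient condition.

0.0900


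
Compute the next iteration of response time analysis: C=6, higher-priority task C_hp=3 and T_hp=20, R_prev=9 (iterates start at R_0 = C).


R_next = C + ceil(R_prev / T_hp) * C_hp
ceil(9 / 20) = ceil(0.45) = 1
Interference = 1 * 3 = 3
R_next = 6 + 3 = 9
R_next = R_prev, so the iteration has converged (response time = 9).

9


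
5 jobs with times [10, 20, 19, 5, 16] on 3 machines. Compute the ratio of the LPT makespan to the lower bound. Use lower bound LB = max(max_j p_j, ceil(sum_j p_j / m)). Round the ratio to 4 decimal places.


LPT order: [20, 19, 16, 10, 5]
Machine loads after assignment: [20, 24, 26]
LPT makespan = 26
Lower bound = max(max_job, ceil(total/3)) = max(20, 24) = 24
Ratio = 26 / 24 = 1.0833

1.0833


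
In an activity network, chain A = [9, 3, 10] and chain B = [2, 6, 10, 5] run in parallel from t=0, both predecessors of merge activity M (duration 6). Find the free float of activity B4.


ES(B4) = sum of predecessors on chain B = 18
EF(B4) = ES + duration = 18 + 5 = 23
Successor of B4 is M. ES(M) = max(sum(A), sum(B)) = max(22, 23) = 23
Free float = ES(successor) - EF(current) = 23 - 23 = 0

0


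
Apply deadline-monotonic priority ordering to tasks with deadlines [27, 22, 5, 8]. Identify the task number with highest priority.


Sort tasks by relative deadline (ascending):
  Task 3: deadline = 5
  Task 4: deadline = 8
  Task 2: deadline = 22
  Task 1: deadline = 27
Priority order (highest first): [3, 4, 2, 1]
Highest priority task = 3

3


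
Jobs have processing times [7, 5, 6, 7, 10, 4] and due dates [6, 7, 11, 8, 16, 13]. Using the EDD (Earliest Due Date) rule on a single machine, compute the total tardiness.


Sort by due date (EDD order): [(7, 6), (5, 7), (7, 8), (6, 11), (4, 13), (10, 16)]
Compute completion times and tardiness:
  Job 1: p=7, d=6, C=7, tardiness=max(0,7-6)=1
  Job 2: p=5, d=7, C=12, tardiness=max(0,12-7)=5
  Job 3: p=7, d=8, C=19, tardiness=max(0,19-8)=11
  Job 4: p=6, d=11, C=25, tardiness=max(0,25-11)=14
  Job 5: p=4, d=13, C=29, tardiness=max(0,29-13)=16
  Job 6: p=10, d=16, C=39, tardiness=max(0,39-16)=23
Total tardiness = 70

70


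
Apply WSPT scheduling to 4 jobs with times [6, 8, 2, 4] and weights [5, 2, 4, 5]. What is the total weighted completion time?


Compute p/w ratios and sort ascending (WSPT): [(2, 4), (4, 5), (6, 5), (8, 2)]
Compute weighted completion times:
  Job (p=2,w=4): C=2, w*C=4*2=8
  Job (p=4,w=5): C=6, w*C=5*6=30
  Job (p=6,w=5): C=12, w*C=5*12=60
  Job (p=8,w=2): C=20, w*C=2*20=40
Total weighted completion time = 138

138


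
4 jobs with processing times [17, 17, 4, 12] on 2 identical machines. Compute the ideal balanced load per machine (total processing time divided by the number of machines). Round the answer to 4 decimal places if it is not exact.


Total processing time = 17 + 17 + 4 + 12 = 50
Number of machines = 2
Ideal balanced load = 50 / 2 = 25.0

25.0


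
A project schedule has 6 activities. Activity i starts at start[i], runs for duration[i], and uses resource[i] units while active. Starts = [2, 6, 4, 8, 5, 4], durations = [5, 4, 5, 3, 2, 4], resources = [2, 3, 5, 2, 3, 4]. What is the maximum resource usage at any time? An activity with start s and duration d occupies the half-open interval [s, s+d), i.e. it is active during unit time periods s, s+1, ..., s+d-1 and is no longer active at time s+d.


Each activity i is active on [start_i, start_i + duration_i).
Compute total resource usage per time slot:
  t=0: active resources = [], total = 0
  t=1: active resources = [], total = 0
  t=2: active resources = [2], total = 2
  t=3: active resources = [2], total = 2
  t=4: active resources = [2, 5, 4], total = 11
  t=5: active resources = [2, 5, 3, 4], total = 14
  t=6: active resources = [2, 3, 5, 3, 4], total = 17
  t=7: active resources = [3, 5, 4], total = 12
  t=8: active resources = [3, 5, 2], total = 10
  t=9: active resources = [3, 2], total = 5
  t=10: active resources = [2], total = 2
Peak resource demand = 17

17


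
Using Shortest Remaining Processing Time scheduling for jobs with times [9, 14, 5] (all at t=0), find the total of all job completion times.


Since all jobs arrive at t=0, SRPT equals SPT ordering.
SPT order: [5, 9, 14]
Completion times:
  Job 1: p=5, C=5
  Job 2: p=9, C=14
  Job 3: p=14, C=28
Total completion time = 5 + 14 + 28 = 47

47


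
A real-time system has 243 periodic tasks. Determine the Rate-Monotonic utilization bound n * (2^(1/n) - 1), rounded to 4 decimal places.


Compute 2^(1/243) = 1.0028565297
Subtract 1: 1.0028565297 - 1 = 0.0028565297
Multiply by n: 243 * 0.0028565297 = 0.6941367171
Round to 4 dp: 0.6941

0.6941


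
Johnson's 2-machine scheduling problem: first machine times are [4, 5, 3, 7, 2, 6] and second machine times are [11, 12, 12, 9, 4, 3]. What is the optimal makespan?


Apply Johnson's rule:
  Group 1 (a <= b): [(5, 2, 4), (3, 3, 12), (1, 4, 11), (2, 5, 12), (4, 7, 9)]
  Group 2 (a > b): [(6, 6, 3)]
Optimal job order: [5, 3, 1, 2, 4, 6]
Schedule:
  Job 5: M1 done at 2, M2 done at 6
  Job 3: M1 done at 5, M2 done at 18
  Job 1: M1 done at 9, M2 done at 29
  Job 2: M1 done at 14, M2 done at 41
  Job 4: M1 done at 21, M2 done at 50
  Job 6: M1 done at 27, M2 done at 53
Makespan = 53

53


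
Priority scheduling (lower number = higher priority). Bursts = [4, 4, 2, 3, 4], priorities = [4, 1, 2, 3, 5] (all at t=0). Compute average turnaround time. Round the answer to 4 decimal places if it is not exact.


Sort by priority (ascending = highest first):
Order: [(1, 4), (2, 2), (3, 3), (4, 4), (5, 4)]
Completion times:
  Priority 1, burst=4, C=4
  Priority 2, burst=2, C=6
  Priority 3, burst=3, C=9
  Priority 4, burst=4, C=13
  Priority 5, burst=4, C=17
Average turnaround = 49/5 = 9.8

9.8


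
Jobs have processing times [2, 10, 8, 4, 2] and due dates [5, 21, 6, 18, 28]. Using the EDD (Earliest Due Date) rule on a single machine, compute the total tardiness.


Sort by due date (EDD order): [(2, 5), (8, 6), (4, 18), (10, 21), (2, 28)]
Compute completion times and tardiness:
  Job 1: p=2, d=5, C=2, tardiness=max(0,2-5)=0
  Job 2: p=8, d=6, C=10, tardiness=max(0,10-6)=4
  Job 3: p=4, d=18, C=14, tardiness=max(0,14-18)=0
  Job 4: p=10, d=21, C=24, tardiness=max(0,24-21)=3
  Job 5: p=2, d=28, C=26, tardiness=max(0,26-28)=0
Total tardiness = 7

7


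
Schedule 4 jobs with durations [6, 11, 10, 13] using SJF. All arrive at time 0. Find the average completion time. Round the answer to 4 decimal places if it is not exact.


SJF order (ascending): [6, 10, 11, 13]
Completion times:
  Job 1: burst=6, C=6
  Job 2: burst=10, C=16
  Job 3: burst=11, C=27
  Job 4: burst=13, C=40
Average completion = 89/4 = 22.25

22.25


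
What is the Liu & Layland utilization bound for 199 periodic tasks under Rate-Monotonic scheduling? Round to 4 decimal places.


Compute 2^(1/199) = 1.0034892249
Subtract 1: 1.0034892249 - 1 = 0.0034892249
Multiply by n: 199 * 0.0034892249 = 0.6943557551
Round to 4 dp: 0.6944

0.6944


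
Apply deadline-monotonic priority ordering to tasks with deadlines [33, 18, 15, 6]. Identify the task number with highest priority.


Sort tasks by relative deadline (ascending):
  Task 4: deadline = 6
  Task 3: deadline = 15
  Task 2: deadline = 18
  Task 1: deadline = 33
Priority order (highest first): [4, 3, 2, 1]
Highest priority task = 4

4


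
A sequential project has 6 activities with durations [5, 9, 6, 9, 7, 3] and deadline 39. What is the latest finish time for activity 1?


LF(activity 1) = deadline - sum of successor durations
Successors: activities 2 through 6 with durations [9, 6, 9, 7, 3]
Sum of successor durations = 34
LF = 39 - 34 = 5

5


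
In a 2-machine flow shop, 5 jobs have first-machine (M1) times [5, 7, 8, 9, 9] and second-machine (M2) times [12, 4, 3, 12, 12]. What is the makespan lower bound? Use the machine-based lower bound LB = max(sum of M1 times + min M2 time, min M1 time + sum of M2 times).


LB1 = sum(M1 times) + min(M2 times) = 38 + 3 = 41
LB2 = min(M1 times) + sum(M2 times) = 5 + 43 = 48
Lower bound = max(LB1, LB2) = max(41, 48) = 48

48


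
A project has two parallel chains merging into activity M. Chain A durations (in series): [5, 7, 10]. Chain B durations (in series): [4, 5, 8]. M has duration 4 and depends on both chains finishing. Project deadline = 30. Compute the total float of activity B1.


Forward pass: ES(B1) = sum of predecessors on chain B = 0
EF = ES + duration = 0 + 4 = 4
Backward pass: LF(M) = deadline = 30; LS(M) = 30 - 4 = 26
LF(B1) = LS(M) - sum(successors on chain B) = 26 - 13 = 13
LS = LF - duration = 13 - 4 = 9
Total float = LS - ES = 9 - 0 = 9

9


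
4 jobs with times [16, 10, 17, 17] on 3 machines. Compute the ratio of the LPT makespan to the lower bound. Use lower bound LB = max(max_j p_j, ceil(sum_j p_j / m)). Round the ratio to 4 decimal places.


LPT order: [17, 17, 16, 10]
Machine loads after assignment: [17, 17, 26]
LPT makespan = 26
Lower bound = max(max_job, ceil(total/3)) = max(17, 20) = 20
Ratio = 26 / 20 = 1.3

1.3


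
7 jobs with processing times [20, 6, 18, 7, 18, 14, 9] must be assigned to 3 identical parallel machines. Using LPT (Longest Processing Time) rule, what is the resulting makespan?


Sort jobs in decreasing order (LPT): [20, 18, 18, 14, 9, 7, 6]
Assign each job to the least loaded machine:
  Machine 1: jobs [20, 7, 6], load = 33
  Machine 2: jobs [18, 14], load = 32
  Machine 3: jobs [18, 9], load = 27
Makespan = max load = 33

33


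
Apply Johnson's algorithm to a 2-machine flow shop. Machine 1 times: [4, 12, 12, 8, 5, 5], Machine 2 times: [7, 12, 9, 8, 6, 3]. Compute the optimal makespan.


Apply Johnson's rule:
  Group 1 (a <= b): [(1, 4, 7), (5, 5, 6), (4, 8, 8), (2, 12, 12)]
  Group 2 (a > b): [(3, 12, 9), (6, 5, 3)]
Optimal job order: [1, 5, 4, 2, 3, 6]
Schedule:
  Job 1: M1 done at 4, M2 done at 11
  Job 5: M1 done at 9, M2 done at 17
  Job 4: M1 done at 17, M2 done at 25
  Job 2: M1 done at 29, M2 done at 41
  Job 3: M1 done at 41, M2 done at 50
  Job 6: M1 done at 46, M2 done at 53
Makespan = 53

53


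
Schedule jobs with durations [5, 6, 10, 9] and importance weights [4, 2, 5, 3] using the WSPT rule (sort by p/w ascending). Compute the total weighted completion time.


Compute p/w ratios and sort ascending (WSPT): [(5, 4), (10, 5), (6, 2), (9, 3)]
Compute weighted completion times:
  Job (p=5,w=4): C=5, w*C=4*5=20
  Job (p=10,w=5): C=15, w*C=5*15=75
  Job (p=6,w=2): C=21, w*C=2*21=42
  Job (p=9,w=3): C=30, w*C=3*30=90
Total weighted completion time = 227

227


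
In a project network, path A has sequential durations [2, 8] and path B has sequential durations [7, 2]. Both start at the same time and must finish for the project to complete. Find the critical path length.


Path A total = 2 + 8 = 10
Path B total = 7 + 2 = 9
Critical path = longest path = max(10, 9) = 10

10


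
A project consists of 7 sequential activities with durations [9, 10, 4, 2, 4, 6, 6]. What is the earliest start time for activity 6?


Activity 6 starts after activities 1 through 5 complete.
Predecessor durations: [9, 10, 4, 2, 4]
ES = 9 + 10 + 4 + 2 + 4 = 29

29


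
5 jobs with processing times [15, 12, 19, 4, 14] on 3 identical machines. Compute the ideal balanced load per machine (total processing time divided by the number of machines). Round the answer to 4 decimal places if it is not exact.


Total processing time = 15 + 12 + 19 + 4 + 14 = 64
Number of machines = 3
Ideal balanced load = 64 / 3 = 21.3333

21.3333


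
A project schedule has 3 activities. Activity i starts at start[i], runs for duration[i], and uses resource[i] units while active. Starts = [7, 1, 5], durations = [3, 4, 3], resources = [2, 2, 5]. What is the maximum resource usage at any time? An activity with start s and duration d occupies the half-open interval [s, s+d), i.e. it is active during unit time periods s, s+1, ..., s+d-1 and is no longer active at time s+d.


Each activity i is active on [start_i, start_i + duration_i).
Compute total resource usage per time slot:
  t=0: active resources = [], total = 0
  t=1: active resources = [2], total = 2
  t=2: active resources = [2], total = 2
  t=3: active resources = [2], total = 2
  t=4: active resources = [2], total = 2
  t=5: active resources = [5], total = 5
  t=6: active resources = [5], total = 5
  t=7: active resources = [2, 5], total = 7
  t=8: active resources = [2], total = 2
  t=9: active resources = [2], total = 2
Peak resource demand = 7

7


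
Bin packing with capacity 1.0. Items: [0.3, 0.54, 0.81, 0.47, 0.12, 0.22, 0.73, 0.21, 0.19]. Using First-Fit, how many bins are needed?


Place items sequentially using First-Fit:
  Item 0.3 -> new Bin 1
  Item 0.54 -> Bin 1 (now 0.84)
  Item 0.81 -> new Bin 2
  Item 0.47 -> new Bin 3
  Item 0.12 -> Bin 1 (now 0.96)
  Item 0.22 -> Bin 3 (now 0.69)
  Item 0.73 -> new Bin 4
  Item 0.21 -> Bin 3 (now 0.9)
  Item 0.19 -> Bin 2 (now 1.0)
Total bins used = 4

4


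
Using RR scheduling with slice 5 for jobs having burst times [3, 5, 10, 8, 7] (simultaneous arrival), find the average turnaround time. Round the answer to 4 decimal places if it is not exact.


Time quantum = 5
Execution trace:
  J1 runs 3 units, time = 3
  J2 runs 5 units, time = 8
  J3 runs 5 units, time = 13
  J4 runs 5 units, time = 18
  J5 runs 5 units, time = 23
  J3 runs 5 units, time = 28
  J4 runs 3 units, time = 31
  J5 runs 2 units, time = 33
Finish times: [3, 8, 28, 31, 33]
Average turnaround = 103/5 = 20.6

20.6


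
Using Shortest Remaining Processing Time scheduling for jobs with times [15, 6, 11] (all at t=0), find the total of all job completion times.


Since all jobs arrive at t=0, SRPT equals SPT ordering.
SPT order: [6, 11, 15]
Completion times:
  Job 1: p=6, C=6
  Job 2: p=11, C=17
  Job 3: p=15, C=32
Total completion time = 6 + 17 + 32 = 55

55


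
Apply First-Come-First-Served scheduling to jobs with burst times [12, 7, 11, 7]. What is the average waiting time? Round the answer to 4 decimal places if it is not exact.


FCFS order (as given): [12, 7, 11, 7]
Waiting times:
  Job 1: wait = 0
  Job 2: wait = 12
  Job 3: wait = 19
  Job 4: wait = 30
Sum of waiting times = 61
Average waiting time = 61/4 = 15.25

15.25


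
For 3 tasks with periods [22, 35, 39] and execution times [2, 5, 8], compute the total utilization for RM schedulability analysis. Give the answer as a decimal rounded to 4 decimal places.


Compute individual utilizations (exact fractions):
  Task 1: C/T = 2/22 = 1/11 (approx. 0.0909)
  Task 2: C/T = 5/35 = 1/7 (approx. 0.1429)
  Task 3: C/T = 8/39 (approx. 0.2051)
Total utilization U = 1/11 + 1/7 + 8/39 = 1318/3003
Rounded to 4 decimal places: U = 0.4389
RM (Liu & Layland) bound for 3 tasks = 0.779763; compare with U = 1318/3003 (approx. 0.438894)
U <= bound, so schedulable by RM sufficient condition.

0.4389


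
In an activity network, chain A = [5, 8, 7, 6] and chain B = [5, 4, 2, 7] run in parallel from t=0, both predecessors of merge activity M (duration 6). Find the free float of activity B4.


ES(B4) = sum of predecessors on chain B = 11
EF(B4) = ES + duration = 11 + 7 = 18
Successor of B4 is M. ES(M) = max(sum(A), sum(B)) = max(26, 18) = 26
Free float = ES(successor) - EF(current) = 26 - 18 = 8

8


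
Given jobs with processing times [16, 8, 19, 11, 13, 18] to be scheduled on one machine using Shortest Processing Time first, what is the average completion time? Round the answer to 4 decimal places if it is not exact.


Sort jobs by processing time (SPT order): [8, 11, 13, 16, 18, 19]
Compute completion times sequentially:
  Job 1: processing = 8, completes at 8
  Job 2: processing = 11, completes at 19
  Job 3: processing = 13, completes at 32
  Job 4: processing = 16, completes at 48
  Job 5: processing = 18, completes at 66
  Job 6: processing = 19, completes at 85
Sum of completion times = 258
Average completion time = 258/6 = 43.0

43.0


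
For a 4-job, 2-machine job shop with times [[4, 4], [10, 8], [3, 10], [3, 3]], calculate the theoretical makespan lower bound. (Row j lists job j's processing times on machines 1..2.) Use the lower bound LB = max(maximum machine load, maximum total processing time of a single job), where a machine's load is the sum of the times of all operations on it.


Machine loads:
  Machine 1: 4 + 10 + 3 + 3 = 20
  Machine 2: 4 + 8 + 10 + 3 = 25
Max machine load = 25
Job totals:
  Job 1: 8
  Job 2: 18
  Job 3: 13
  Job 4: 6
Max job total = 18
Lower bound = max(25, 18) = 25

25


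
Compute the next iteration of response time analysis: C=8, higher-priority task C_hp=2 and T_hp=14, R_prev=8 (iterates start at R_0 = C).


R_next = C + ceil(R_prev / T_hp) * C_hp
ceil(8 / 14) = ceil(0.5714) = 1
Interference = 1 * 2 = 2
R_next = 8 + 2 = 10

10


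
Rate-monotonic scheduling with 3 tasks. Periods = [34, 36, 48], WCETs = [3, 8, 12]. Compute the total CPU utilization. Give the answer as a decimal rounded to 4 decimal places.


Compute individual utilizations (exact fractions):
  Task 1: C/T = 3/34 (approx. 0.0882)
  Task 2: C/T = 8/36 = 2/9 (approx. 0.2222)
  Task 3: C/T = 12/48 = 1/4 (approx. 0.25)
Total utilization U = 3/34 + 2/9 + 1/4 = 343/612
Rounded to 4 decimal places: U = 0.5605
RM (Liu & Layland) bound for 3 tasks = 0.779763; compare with U = 343/612 (approx. 0.560458)
U <= bound, so schedulable by RM sufficient condition.

0.5605


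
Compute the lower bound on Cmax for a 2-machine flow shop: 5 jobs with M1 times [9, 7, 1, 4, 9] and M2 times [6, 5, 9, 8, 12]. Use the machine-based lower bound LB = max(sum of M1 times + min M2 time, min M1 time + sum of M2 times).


LB1 = sum(M1 times) + min(M2 times) = 30 + 5 = 35
LB2 = min(M1 times) + sum(M2 times) = 1 + 40 = 41
Lower bound = max(LB1, LB2) = max(35, 41) = 41

41


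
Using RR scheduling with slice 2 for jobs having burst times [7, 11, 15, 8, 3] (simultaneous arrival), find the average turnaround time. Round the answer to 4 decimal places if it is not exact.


Time quantum = 2
Execution trace:
  J1 runs 2 units, time = 2
  J2 runs 2 units, time = 4
  J3 runs 2 units, time = 6
  J4 runs 2 units, time = 8
  J5 runs 2 units, time = 10
  J1 runs 2 units, time = 12
  J2 runs 2 units, time = 14
  J3 runs 2 units, time = 16
  J4 runs 2 units, time = 18
  J5 runs 1 units, time = 19
  J1 runs 2 units, time = 21
  J2 runs 2 units, time = 23
  J3 runs 2 units, time = 25
  J4 runs 2 units, time = 27
  J1 runs 1 units, time = 28
  J2 runs 2 units, time = 30
  J3 runs 2 units, time = 32
  J4 runs 2 units, time = 34
  J2 runs 2 units, time = 36
  J3 runs 2 units, time = 38
  J2 runs 1 units, time = 39
  J3 runs 2 units, time = 41
  J3 runs 2 units, time = 43
  J3 runs 1 units, time = 44
Finish times: [28, 39, 44, 34, 19]
Average turnaround = 164/5 = 32.8

32.8


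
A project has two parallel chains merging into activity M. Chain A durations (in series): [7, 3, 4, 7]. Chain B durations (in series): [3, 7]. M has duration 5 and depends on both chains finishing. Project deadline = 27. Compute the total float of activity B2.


Forward pass: ES(B2) = sum of predecessors on chain B = 3
EF = ES + duration = 3 + 7 = 10
Backward pass: LF(M) = deadline = 27; LS(M) = 27 - 5 = 22
LF(B2) = LS(M) - sum(successors on chain B) = 22 - 0 = 22
LS = LF - duration = 22 - 7 = 15
Total float = LS - ES = 15 - 3 = 12

12


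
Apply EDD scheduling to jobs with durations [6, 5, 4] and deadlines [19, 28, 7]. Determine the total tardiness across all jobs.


Sort by due date (EDD order): [(4, 7), (6, 19), (5, 28)]
Compute completion times and tardiness:
  Job 1: p=4, d=7, C=4, tardiness=max(0,4-7)=0
  Job 2: p=6, d=19, C=10, tardiness=max(0,10-19)=0
  Job 3: p=5, d=28, C=15, tardiness=max(0,15-28)=0
Total tardiness = 0

0


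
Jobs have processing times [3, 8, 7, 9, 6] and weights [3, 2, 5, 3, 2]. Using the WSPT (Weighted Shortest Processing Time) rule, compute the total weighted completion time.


Compute p/w ratios and sort ascending (WSPT): [(3, 3), (7, 5), (9, 3), (6, 2), (8, 2)]
Compute weighted completion times:
  Job (p=3,w=3): C=3, w*C=3*3=9
  Job (p=7,w=5): C=10, w*C=5*10=50
  Job (p=9,w=3): C=19, w*C=3*19=57
  Job (p=6,w=2): C=25, w*C=2*25=50
  Job (p=8,w=2): C=33, w*C=2*33=66
Total weighted completion time = 232

232


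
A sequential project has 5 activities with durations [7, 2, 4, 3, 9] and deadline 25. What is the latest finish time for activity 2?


LF(activity 2) = deadline - sum of successor durations
Successors: activities 3 through 5 with durations [4, 3, 9]
Sum of successor durations = 16
LF = 25 - 16 = 9

9


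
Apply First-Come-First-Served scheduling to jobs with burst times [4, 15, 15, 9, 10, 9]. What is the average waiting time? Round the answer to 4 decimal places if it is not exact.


FCFS order (as given): [4, 15, 15, 9, 10, 9]
Waiting times:
  Job 1: wait = 0
  Job 2: wait = 4
  Job 3: wait = 19
  Job 4: wait = 34
  Job 5: wait = 43
  Job 6: wait = 53
Sum of waiting times = 153
Average waiting time = 153/6 = 25.5

25.5


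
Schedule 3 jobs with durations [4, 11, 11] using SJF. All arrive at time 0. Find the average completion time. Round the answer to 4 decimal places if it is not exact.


SJF order (ascending): [4, 11, 11]
Completion times:
  Job 1: burst=4, C=4
  Job 2: burst=11, C=15
  Job 3: burst=11, C=26
Average completion = 45/3 = 15.0

15.0


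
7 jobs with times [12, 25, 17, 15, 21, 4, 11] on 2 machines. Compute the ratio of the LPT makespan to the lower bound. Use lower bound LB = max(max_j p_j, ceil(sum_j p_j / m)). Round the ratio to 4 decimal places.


LPT order: [25, 21, 17, 15, 12, 11, 4]
Machine loads after assignment: [51, 54]
LPT makespan = 54
Lower bound = max(max_job, ceil(total/2)) = max(25, 53) = 53
Ratio = 54 / 53 = 1.0189

1.0189


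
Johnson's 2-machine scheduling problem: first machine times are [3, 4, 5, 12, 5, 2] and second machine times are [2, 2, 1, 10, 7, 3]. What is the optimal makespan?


Apply Johnson's rule:
  Group 1 (a <= b): [(6, 2, 3), (5, 5, 7)]
  Group 2 (a > b): [(4, 12, 10), (1, 3, 2), (2, 4, 2), (3, 5, 1)]
Optimal job order: [6, 5, 4, 1, 2, 3]
Schedule:
  Job 6: M1 done at 2, M2 done at 5
  Job 5: M1 done at 7, M2 done at 14
  Job 4: M1 done at 19, M2 done at 29
  Job 1: M1 done at 22, M2 done at 31
  Job 2: M1 done at 26, M2 done at 33
  Job 3: M1 done at 31, M2 done at 34
Makespan = 34

34


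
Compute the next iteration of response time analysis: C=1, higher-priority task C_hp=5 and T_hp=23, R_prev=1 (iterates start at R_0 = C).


R_next = C + ceil(R_prev / T_hp) * C_hp
ceil(1 / 23) = ceil(0.0435) = 1
Interference = 1 * 5 = 5
R_next = 1 + 5 = 6

6


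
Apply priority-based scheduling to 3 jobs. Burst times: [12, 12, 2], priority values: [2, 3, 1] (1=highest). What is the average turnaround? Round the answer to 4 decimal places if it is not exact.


Sort by priority (ascending = highest first):
Order: [(1, 2), (2, 12), (3, 12)]
Completion times:
  Priority 1, burst=2, C=2
  Priority 2, burst=12, C=14
  Priority 3, burst=12, C=26
Average turnaround = 42/3 = 14.0

14.0


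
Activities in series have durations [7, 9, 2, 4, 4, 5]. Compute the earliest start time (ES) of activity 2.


Activity 2 starts after activities 1 through 1 complete.
Predecessor durations: [7]
ES = 7 = 7

7


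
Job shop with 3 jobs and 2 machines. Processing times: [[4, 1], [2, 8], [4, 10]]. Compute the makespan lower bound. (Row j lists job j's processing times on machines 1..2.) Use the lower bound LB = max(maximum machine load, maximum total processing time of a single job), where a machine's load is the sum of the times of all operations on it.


Machine loads:
  Machine 1: 4 + 2 + 4 = 10
  Machine 2: 1 + 8 + 10 = 19
Max machine load = 19
Job totals:
  Job 1: 5
  Job 2: 10
  Job 3: 14
Max job total = 14
Lower bound = max(19, 14) = 19

19


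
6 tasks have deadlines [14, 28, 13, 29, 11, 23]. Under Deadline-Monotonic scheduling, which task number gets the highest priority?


Sort tasks by relative deadline (ascending):
  Task 5: deadline = 11
  Task 3: deadline = 13
  Task 1: deadline = 14
  Task 6: deadline = 23
  Task 2: deadline = 28
  Task 4: deadline = 29
Priority order (highest first): [5, 3, 1, 6, 2, 4]
Highest priority task = 5

5


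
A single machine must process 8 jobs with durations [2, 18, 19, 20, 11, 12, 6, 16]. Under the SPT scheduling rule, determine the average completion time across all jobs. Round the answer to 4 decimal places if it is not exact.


Sort jobs by processing time (SPT order): [2, 6, 11, 12, 16, 18, 19, 20]
Compute completion times sequentially:
  Job 1: processing = 2, completes at 2
  Job 2: processing = 6, completes at 8
  Job 3: processing = 11, completes at 19
  Job 4: processing = 12, completes at 31
  Job 5: processing = 16, completes at 47
  Job 6: processing = 18, completes at 65
  Job 7: processing = 19, completes at 84
  Job 8: processing = 20, completes at 104
Sum of completion times = 360
Average completion time = 360/8 = 45.0

45.0


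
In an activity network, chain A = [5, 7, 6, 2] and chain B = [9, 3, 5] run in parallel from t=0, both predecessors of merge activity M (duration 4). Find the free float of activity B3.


ES(B3) = sum of predecessors on chain B = 12
EF(B3) = ES + duration = 12 + 5 = 17
Successor of B3 is M. ES(M) = max(sum(A), sum(B)) = max(20, 17) = 20
Free float = ES(successor) - EF(current) = 20 - 17 = 3

3


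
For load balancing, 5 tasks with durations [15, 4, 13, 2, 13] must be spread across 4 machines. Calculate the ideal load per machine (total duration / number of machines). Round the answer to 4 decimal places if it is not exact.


Total processing time = 15 + 4 + 13 + 2 + 13 = 47
Number of machines = 4
Ideal balanced load = 47 / 4 = 11.75

11.75


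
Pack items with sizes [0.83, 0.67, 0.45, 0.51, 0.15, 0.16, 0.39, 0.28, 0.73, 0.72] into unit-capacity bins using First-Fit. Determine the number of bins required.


Place items sequentially using First-Fit:
  Item 0.83 -> new Bin 1
  Item 0.67 -> new Bin 2
  Item 0.45 -> new Bin 3
  Item 0.51 -> Bin 3 (now 0.96)
  Item 0.15 -> Bin 1 (now 0.98)
  Item 0.16 -> Bin 2 (now 0.83)
  Item 0.39 -> new Bin 4
  Item 0.28 -> Bin 4 (now 0.67)
  Item 0.73 -> new Bin 5
  Item 0.72 -> new Bin 6
Total bins used = 6

6


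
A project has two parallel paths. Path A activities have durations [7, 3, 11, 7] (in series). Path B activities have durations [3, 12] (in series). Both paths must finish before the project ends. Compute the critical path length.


Path A total = 7 + 3 + 11 + 7 = 28
Path B total = 3 + 12 = 15
Critical path = longest path = max(28, 15) = 28

28


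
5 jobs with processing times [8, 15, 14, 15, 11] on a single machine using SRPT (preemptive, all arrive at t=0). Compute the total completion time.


Since all jobs arrive at t=0, SRPT equals SPT ordering.
SPT order: [8, 11, 14, 15, 15]
Completion times:
  Job 1: p=8, C=8
  Job 2: p=11, C=19
  Job 3: p=14, C=33
  Job 4: p=15, C=48
  Job 5: p=15, C=63
Total completion time = 8 + 19 + 33 + 48 + 63 = 171

171


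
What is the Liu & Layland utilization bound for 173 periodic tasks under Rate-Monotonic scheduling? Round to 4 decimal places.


Compute 2^(1/173) = 1.0040146684
Subtract 1: 1.0040146684 - 1 = 0.0040146684
Multiply by n: 173 * 0.0040146684 = 0.6945376332
Round to 4 dp: 0.6945

0.6945


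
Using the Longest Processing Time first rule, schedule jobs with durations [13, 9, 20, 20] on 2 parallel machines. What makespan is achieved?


Sort jobs in decreasing order (LPT): [20, 20, 13, 9]
Assign each job to the least loaded machine:
  Machine 1: jobs [20, 13], load = 33
  Machine 2: jobs [20, 9], load = 29
Makespan = max load = 33

33


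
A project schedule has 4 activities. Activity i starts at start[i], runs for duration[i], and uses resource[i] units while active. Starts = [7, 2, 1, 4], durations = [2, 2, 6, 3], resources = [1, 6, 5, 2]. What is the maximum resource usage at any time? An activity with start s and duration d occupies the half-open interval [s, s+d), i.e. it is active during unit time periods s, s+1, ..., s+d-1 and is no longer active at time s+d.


Each activity i is active on [start_i, start_i + duration_i).
Compute total resource usage per time slot:
  t=0: active resources = [], total = 0
  t=1: active resources = [5], total = 5
  t=2: active resources = [6, 5], total = 11
  t=3: active resources = [6, 5], total = 11
  t=4: active resources = [5, 2], total = 7
  t=5: active resources = [5, 2], total = 7
  t=6: active resources = [5, 2], total = 7
  t=7: active resources = [1], total = 1
  t=8: active resources = [1], total = 1
Peak resource demand = 11

11


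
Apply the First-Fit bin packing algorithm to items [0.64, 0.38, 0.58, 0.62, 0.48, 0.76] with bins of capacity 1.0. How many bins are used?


Place items sequentially using First-Fit:
  Item 0.64 -> new Bin 1
  Item 0.38 -> new Bin 2
  Item 0.58 -> Bin 2 (now 0.96)
  Item 0.62 -> new Bin 3
  Item 0.48 -> new Bin 4
  Item 0.76 -> new Bin 5
Total bins used = 5

5


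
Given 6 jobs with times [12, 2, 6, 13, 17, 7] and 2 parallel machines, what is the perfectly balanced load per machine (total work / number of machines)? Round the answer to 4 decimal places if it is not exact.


Total processing time = 12 + 2 + 6 + 13 + 17 + 7 = 57
Number of machines = 2
Ideal balanced load = 57 / 2 = 28.5

28.5


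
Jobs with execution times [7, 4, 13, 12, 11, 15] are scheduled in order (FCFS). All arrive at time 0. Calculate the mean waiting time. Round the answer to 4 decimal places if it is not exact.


FCFS order (as given): [7, 4, 13, 12, 11, 15]
Waiting times:
  Job 1: wait = 0
  Job 2: wait = 7
  Job 3: wait = 11
  Job 4: wait = 24
  Job 5: wait = 36
  Job 6: wait = 47
Sum of waiting times = 125
Average waiting time = 125/6 = 20.8333

20.8333


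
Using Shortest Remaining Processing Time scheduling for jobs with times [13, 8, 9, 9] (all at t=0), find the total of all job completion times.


Since all jobs arrive at t=0, SRPT equals SPT ordering.
SPT order: [8, 9, 9, 13]
Completion times:
  Job 1: p=8, C=8
  Job 2: p=9, C=17
  Job 3: p=9, C=26
  Job 4: p=13, C=39
Total completion time = 8 + 17 + 26 + 39 = 90

90


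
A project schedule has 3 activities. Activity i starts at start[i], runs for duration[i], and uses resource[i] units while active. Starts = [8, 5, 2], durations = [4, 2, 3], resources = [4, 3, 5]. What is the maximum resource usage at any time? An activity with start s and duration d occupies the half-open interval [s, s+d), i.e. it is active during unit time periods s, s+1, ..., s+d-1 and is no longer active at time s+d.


Each activity i is active on [start_i, start_i + duration_i).
Compute total resource usage per time slot:
  t=0: active resources = [], total = 0
  t=1: active resources = [], total = 0
  t=2: active resources = [5], total = 5
  t=3: active resources = [5], total = 5
  t=4: active resources = [5], total = 5
  t=5: active resources = [3], total = 3
  t=6: active resources = [3], total = 3
  t=7: active resources = [], total = 0
  t=8: active resources = [4], total = 4
  t=9: active resources = [4], total = 4
  t=10: active resources = [4], total = 4
  t=11: active resources = [4], total = 4
Peak resource demand = 5

5


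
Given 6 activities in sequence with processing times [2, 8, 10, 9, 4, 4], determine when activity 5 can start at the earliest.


Activity 5 starts after activities 1 through 4 complete.
Predecessor durations: [2, 8, 10, 9]
ES = 2 + 8 + 10 + 9 = 29

29


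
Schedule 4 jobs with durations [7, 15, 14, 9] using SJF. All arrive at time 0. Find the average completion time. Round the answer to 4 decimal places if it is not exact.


SJF order (ascending): [7, 9, 14, 15]
Completion times:
  Job 1: burst=7, C=7
  Job 2: burst=9, C=16
  Job 3: burst=14, C=30
  Job 4: burst=15, C=45
Average completion = 98/4 = 24.5

24.5


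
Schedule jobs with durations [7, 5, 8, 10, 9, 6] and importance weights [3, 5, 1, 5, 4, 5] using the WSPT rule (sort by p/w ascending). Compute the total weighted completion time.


Compute p/w ratios and sort ascending (WSPT): [(5, 5), (6, 5), (10, 5), (9, 4), (7, 3), (8, 1)]
Compute weighted completion times:
  Job (p=5,w=5): C=5, w*C=5*5=25
  Job (p=6,w=5): C=11, w*C=5*11=55
  Job (p=10,w=5): C=21, w*C=5*21=105
  Job (p=9,w=4): C=30, w*C=4*30=120
  Job (p=7,w=3): C=37, w*C=3*37=111
  Job (p=8,w=1): C=45, w*C=1*45=45
Total weighted completion time = 461

461


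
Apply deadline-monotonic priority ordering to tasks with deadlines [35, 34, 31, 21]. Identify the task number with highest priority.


Sort tasks by relative deadline (ascending):
  Task 4: deadline = 21
  Task 3: deadline = 31
  Task 2: deadline = 34
  Task 1: deadline = 35
Priority order (highest first): [4, 3, 2, 1]
Highest priority task = 4

4


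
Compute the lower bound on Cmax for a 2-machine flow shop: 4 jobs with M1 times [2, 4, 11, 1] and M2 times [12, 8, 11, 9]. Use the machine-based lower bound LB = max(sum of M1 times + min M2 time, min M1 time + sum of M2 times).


LB1 = sum(M1 times) + min(M2 times) = 18 + 8 = 26
LB2 = min(M1 times) + sum(M2 times) = 1 + 40 = 41
Lower bound = max(LB1, LB2) = max(26, 41) = 41

41


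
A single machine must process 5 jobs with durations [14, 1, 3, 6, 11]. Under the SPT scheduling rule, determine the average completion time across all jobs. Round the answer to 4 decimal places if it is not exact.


Sort jobs by processing time (SPT order): [1, 3, 6, 11, 14]
Compute completion times sequentially:
  Job 1: processing = 1, completes at 1
  Job 2: processing = 3, completes at 4
  Job 3: processing = 6, completes at 10
  Job 4: processing = 11, completes at 21
  Job 5: processing = 14, completes at 35
Sum of completion times = 71
Average completion time = 71/5 = 14.2

14.2
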